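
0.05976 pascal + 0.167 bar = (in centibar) 16.7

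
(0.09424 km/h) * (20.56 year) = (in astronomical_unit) 0.0001135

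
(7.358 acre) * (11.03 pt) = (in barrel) 728.8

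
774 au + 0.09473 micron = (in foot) 3.799e+14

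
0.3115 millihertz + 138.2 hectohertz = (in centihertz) 1.382e+06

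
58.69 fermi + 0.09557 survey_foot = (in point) 82.57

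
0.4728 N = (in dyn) 4.728e+04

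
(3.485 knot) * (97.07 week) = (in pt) 2.984e+11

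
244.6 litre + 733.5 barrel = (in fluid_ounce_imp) 4.113e+06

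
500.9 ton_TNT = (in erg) 2.096e+19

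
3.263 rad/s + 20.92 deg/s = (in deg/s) 207.9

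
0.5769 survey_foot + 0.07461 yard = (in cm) 24.41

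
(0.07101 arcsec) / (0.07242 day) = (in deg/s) 3.152e-09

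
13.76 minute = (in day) 0.009556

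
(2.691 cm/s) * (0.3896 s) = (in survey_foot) 0.0344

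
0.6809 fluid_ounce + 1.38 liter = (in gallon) 0.3699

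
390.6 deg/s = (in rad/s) 6.817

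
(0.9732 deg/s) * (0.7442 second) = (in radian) 0.01264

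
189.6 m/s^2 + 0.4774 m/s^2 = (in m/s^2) 190.1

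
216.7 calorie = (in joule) 906.7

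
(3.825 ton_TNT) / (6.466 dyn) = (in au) 1654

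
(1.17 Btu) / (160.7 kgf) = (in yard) 0.8566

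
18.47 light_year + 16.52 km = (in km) 1.747e+14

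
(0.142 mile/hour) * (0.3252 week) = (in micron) 1.249e+10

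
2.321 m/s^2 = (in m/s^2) 2.321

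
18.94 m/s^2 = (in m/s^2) 18.94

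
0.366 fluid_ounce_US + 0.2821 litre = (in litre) 0.2929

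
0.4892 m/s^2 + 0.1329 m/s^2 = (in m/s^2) 0.6221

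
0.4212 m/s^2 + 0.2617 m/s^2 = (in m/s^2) 0.6829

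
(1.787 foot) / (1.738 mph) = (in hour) 0.0001947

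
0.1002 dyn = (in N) 1.002e-06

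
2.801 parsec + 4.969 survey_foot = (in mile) 5.371e+13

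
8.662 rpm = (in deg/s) 51.97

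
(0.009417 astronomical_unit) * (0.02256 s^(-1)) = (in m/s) 3.178e+07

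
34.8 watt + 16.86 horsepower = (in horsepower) 16.91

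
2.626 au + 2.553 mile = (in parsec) 1.273e-05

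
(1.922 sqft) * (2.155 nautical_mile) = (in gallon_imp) 1.568e+05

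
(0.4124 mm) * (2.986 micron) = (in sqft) 1.325e-08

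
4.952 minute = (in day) 0.003439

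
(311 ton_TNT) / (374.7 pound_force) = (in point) 2.213e+12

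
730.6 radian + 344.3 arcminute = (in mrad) 7.307e+05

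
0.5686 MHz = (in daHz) 5.686e+04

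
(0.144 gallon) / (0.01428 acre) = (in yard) 1.032e-05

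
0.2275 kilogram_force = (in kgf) 0.2275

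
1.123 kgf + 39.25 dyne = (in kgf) 1.123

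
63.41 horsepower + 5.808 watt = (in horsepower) 63.42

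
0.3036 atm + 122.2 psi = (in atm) 8.619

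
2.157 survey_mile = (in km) 3.471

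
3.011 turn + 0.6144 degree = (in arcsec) 3.904e+06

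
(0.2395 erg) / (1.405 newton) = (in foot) 5.593e-08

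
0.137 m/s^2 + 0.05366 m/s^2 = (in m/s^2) 0.1907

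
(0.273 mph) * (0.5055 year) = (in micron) 1.946e+12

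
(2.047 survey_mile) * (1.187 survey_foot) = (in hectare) 0.1192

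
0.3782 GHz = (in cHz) 3.782e+10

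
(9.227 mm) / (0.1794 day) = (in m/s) 5.953e-07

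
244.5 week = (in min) 2.465e+06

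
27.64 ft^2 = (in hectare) 0.0002568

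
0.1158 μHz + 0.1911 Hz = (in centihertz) 19.11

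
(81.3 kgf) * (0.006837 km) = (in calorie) 1303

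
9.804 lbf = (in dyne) 4.361e+06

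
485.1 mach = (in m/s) 1.652e+05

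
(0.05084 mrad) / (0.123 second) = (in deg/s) 0.02368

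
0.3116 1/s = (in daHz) 0.03116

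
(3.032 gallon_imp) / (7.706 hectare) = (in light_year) 1.891e-23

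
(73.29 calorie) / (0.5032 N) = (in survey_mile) 0.3787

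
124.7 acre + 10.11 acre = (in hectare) 54.56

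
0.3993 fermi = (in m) 3.993e-16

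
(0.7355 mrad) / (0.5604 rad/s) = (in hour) 3.646e-07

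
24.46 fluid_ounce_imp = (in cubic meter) 0.000695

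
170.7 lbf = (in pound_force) 170.7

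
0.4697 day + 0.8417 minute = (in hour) 11.29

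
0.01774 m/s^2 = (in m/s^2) 0.01774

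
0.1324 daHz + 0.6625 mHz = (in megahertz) 1.325e-06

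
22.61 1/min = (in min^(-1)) 22.61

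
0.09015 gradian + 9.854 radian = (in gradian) 627.4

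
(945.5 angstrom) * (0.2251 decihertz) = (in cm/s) 2.128e-07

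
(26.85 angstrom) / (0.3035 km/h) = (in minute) 5.308e-10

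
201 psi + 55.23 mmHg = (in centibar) 1393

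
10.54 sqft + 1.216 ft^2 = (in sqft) 11.76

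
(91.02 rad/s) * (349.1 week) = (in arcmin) 6.607e+13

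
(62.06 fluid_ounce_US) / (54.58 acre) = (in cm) 8.309e-07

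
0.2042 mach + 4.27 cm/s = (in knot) 135.2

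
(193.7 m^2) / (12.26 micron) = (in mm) 1.58e+10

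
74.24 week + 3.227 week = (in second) 4.685e+07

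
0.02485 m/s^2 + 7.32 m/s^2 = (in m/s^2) 7.345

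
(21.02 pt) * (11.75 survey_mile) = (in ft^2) 1509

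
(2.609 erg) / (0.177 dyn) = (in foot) 0.4836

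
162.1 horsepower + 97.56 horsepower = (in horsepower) 259.7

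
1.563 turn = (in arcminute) 3.376e+04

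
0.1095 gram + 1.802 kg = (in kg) 1.802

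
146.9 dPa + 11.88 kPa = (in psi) 1.725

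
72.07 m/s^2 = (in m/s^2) 72.07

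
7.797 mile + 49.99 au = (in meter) 7.478e+12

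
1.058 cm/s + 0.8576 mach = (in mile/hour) 653.2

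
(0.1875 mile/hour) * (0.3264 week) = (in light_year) 1.749e-12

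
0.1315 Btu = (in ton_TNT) 3.316e-08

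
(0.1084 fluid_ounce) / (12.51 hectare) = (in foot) 8.407e-11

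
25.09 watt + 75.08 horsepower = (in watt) 5.601e+04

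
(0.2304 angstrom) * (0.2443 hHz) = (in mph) 1.259e-09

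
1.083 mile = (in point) 4.941e+06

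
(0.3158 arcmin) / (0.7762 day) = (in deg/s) 7.848e-08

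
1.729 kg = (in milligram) 1.729e+06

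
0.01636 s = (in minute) 0.0002727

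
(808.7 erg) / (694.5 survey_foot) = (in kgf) 3.896e-08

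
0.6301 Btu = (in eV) 4.149e+21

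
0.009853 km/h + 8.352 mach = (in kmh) 1.024e+04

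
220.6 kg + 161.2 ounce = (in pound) 496.4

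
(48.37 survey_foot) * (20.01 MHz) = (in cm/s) 2.95e+10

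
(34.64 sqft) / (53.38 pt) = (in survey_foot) 560.7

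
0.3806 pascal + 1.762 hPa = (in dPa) 1766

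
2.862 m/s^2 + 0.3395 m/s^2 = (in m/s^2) 3.202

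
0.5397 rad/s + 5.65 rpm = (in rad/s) 1.131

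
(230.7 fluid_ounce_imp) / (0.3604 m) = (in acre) 4.494e-06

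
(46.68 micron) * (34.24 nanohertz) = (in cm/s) 1.598e-10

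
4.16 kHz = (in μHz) 4.16e+09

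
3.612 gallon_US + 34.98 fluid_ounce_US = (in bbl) 0.09251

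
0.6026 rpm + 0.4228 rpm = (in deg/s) 6.152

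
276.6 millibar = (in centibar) 27.66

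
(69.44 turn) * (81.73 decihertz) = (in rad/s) 3566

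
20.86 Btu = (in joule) 2.201e+04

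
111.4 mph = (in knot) 96.8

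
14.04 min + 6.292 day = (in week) 0.9002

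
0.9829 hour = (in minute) 58.97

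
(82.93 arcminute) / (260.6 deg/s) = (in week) 8.769e-09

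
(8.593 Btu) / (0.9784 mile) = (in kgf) 0.5871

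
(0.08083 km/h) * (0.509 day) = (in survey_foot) 3240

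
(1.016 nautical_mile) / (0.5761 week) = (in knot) 0.0105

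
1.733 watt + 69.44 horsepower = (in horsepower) 69.44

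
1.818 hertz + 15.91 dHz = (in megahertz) 3.409e-06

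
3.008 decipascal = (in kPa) 0.0003008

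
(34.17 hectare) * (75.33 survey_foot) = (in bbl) 4.935e+07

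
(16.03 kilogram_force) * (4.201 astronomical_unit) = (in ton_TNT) 2.361e+04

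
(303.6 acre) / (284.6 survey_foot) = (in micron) 1.416e+10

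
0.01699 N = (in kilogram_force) 0.001732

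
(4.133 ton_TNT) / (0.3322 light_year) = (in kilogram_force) 5.611e-07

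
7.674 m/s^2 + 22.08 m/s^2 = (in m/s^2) 29.75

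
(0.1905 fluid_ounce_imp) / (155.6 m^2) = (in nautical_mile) 1.878e-11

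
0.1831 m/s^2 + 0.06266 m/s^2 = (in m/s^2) 0.2458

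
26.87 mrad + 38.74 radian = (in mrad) 3.877e+04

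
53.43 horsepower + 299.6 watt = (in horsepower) 53.83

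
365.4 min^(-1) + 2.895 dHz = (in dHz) 63.8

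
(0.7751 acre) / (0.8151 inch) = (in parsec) 4.91e-12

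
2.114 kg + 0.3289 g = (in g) 2114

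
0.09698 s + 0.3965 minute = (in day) 0.0002765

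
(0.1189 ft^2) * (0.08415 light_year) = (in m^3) 8.794e+12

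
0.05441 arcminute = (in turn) 2.519e-06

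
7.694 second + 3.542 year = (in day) 1293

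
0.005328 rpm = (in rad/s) 0.0005579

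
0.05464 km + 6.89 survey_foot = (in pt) 1.608e+05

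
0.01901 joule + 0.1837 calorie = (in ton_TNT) 1.882e-10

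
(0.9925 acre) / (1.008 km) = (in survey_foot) 13.07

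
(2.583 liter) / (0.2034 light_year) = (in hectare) 1.342e-22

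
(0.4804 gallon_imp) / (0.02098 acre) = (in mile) 1.598e-08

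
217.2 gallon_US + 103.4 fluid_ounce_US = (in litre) 825.2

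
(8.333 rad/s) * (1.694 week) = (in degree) 4.892e+08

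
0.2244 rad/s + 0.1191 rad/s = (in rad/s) 0.3435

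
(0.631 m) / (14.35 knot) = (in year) 2.71e-09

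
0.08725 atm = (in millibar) 88.41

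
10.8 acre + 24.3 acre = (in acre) 35.1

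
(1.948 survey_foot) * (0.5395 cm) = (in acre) 7.916e-07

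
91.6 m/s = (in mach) 0.269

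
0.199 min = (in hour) 0.003317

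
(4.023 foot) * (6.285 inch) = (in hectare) 1.958e-05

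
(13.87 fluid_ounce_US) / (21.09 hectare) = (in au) 1.3e-20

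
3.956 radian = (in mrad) 3956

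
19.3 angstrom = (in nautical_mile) 1.042e-12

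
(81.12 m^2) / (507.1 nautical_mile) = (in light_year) 9.13e-21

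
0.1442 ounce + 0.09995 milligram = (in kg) 0.004088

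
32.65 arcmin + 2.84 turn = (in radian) 17.85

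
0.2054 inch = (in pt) 14.79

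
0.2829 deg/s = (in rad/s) 0.004938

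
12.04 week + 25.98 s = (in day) 84.28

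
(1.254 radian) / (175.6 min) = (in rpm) 0.001137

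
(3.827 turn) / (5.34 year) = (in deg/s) 8.181e-06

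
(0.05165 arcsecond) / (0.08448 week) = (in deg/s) 2.808e-10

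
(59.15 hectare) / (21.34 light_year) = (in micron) 2.93e-06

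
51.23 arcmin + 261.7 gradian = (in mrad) 4126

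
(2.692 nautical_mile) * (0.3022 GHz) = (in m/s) 1.507e+12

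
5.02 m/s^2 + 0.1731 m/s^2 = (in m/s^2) 5.193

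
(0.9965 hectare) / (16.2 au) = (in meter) 4.112e-09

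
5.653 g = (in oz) 0.1994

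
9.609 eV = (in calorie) 3.68e-19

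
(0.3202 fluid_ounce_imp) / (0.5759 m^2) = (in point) 0.04478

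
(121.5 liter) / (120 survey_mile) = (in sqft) 6.772e-06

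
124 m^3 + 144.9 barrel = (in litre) 1.47e+05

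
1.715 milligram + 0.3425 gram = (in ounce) 0.01214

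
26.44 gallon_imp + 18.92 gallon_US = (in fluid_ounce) 6486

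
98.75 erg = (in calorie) 2.36e-06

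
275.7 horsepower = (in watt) 2.056e+05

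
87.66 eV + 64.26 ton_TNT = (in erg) 2.689e+18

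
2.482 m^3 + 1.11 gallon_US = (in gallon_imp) 546.9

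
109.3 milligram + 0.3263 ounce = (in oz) 0.3302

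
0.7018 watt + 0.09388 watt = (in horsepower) 0.001067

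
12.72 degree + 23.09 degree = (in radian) 0.625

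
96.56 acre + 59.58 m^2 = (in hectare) 39.08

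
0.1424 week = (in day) 0.9968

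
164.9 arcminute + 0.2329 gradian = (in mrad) 51.63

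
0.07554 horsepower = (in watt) 56.33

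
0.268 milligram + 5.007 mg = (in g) 0.005275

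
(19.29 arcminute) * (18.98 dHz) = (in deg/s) 0.6102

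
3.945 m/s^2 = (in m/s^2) 3.945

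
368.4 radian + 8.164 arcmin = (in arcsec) 7.599e+07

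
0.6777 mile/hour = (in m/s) 0.303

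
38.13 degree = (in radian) 0.6655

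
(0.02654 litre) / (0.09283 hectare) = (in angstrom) 285.9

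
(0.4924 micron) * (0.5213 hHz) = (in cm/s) 0.002567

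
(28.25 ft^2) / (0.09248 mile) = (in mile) 1.096e-05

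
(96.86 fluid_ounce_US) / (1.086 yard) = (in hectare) 2.885e-07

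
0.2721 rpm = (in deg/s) 1.633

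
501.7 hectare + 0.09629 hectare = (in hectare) 501.8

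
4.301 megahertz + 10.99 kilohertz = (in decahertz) 4.312e+05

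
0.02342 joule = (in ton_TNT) 5.598e-12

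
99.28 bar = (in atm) 97.98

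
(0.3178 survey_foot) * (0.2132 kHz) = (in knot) 40.14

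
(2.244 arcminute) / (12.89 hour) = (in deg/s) 8.06e-07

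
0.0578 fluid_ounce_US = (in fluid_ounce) 0.0578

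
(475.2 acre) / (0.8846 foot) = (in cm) 7.132e+08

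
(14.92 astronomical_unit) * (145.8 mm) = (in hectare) 3.254e+07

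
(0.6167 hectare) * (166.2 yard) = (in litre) 9.372e+08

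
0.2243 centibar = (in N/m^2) 224.3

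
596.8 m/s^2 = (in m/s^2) 596.8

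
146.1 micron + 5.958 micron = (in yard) 0.0001663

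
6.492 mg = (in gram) 0.006492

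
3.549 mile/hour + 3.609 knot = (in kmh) 12.4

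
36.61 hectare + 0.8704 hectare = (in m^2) 3.748e+05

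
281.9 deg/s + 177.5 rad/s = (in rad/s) 182.4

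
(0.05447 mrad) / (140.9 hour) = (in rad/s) 1.074e-10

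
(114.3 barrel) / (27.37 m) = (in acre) 0.0001641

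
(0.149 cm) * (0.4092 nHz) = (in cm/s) 6.097e-11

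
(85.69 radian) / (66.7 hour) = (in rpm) 0.003408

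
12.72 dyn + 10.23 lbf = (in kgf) 4.64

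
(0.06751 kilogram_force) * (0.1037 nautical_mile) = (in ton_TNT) 3.039e-08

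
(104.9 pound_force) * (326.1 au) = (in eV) 1.421e+35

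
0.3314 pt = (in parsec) 3.789e-21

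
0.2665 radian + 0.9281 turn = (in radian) 6.098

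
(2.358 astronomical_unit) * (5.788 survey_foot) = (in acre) 1.538e+08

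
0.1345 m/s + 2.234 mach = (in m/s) 760.8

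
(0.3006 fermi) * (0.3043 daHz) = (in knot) 1.778e-15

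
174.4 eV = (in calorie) 6.678e-18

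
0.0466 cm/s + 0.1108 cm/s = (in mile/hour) 0.003521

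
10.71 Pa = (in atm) 0.0001057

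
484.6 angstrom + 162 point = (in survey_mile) 3.551e-05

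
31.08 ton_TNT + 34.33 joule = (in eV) 8.116e+29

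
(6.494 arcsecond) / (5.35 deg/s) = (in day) 3.902e-09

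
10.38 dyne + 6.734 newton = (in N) 6.734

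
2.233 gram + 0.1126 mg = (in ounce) 0.07877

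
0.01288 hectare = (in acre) 0.03183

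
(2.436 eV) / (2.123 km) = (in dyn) 1.838e-17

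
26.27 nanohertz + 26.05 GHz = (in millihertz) 2.605e+13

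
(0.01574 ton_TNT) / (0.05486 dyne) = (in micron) 1.2e+20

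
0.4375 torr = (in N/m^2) 58.33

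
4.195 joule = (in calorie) 1.003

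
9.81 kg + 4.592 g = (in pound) 21.64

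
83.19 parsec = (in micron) 2.567e+24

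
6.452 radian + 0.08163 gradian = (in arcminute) 2.218e+04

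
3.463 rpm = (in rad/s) 0.3626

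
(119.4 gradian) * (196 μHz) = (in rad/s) 0.0003676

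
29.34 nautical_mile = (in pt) 1.54e+08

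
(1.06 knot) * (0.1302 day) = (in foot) 2.013e+04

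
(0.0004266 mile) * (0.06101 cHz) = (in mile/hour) 0.000937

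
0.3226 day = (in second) 2.787e+04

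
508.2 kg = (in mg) 5.082e+08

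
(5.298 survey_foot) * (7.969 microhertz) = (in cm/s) 0.001287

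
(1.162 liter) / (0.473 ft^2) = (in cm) 2.644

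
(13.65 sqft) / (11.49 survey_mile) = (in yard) 7.5e-05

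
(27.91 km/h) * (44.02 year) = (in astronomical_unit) 0.07194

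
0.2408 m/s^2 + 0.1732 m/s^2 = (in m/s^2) 0.414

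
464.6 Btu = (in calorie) 1.172e+05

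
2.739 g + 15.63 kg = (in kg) 15.63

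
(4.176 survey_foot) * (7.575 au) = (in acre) 3.564e+08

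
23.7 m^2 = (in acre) 0.005856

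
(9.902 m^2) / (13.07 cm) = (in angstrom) 7.576e+11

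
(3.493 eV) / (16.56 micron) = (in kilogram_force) 3.446e-15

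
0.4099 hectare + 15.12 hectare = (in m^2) 1.553e+05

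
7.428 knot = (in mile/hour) 8.548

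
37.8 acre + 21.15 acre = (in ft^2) 2.568e+06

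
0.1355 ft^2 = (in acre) 3.111e-06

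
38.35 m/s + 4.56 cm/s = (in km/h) 138.2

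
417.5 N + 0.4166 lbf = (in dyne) 4.194e+07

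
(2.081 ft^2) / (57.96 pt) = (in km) 0.009455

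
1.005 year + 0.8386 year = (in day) 672.9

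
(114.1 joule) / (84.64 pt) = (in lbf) 859.1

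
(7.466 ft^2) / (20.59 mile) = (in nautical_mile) 1.13e-08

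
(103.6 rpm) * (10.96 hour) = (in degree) 2.453e+07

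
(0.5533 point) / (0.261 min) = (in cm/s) 0.001246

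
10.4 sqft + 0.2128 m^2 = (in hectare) 0.0001179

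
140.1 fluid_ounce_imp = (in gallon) 1.052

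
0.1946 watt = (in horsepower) 0.000261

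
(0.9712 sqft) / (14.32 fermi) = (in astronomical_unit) 42.12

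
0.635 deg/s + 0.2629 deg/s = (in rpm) 0.1497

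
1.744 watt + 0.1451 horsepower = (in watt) 109.9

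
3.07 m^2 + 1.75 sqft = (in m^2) 3.233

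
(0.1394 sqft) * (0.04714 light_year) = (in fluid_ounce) 1.953e+17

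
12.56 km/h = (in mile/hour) 7.804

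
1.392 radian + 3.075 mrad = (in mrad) 1395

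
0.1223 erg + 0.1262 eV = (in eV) 7.633e+10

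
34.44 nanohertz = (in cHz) 3.444e-06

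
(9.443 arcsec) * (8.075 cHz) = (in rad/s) 3.697e-06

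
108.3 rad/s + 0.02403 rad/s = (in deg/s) 6207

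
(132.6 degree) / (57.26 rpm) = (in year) 1.224e-08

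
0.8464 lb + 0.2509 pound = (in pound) 1.097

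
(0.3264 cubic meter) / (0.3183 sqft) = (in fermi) 1.104e+16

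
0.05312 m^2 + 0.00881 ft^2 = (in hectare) 5.394e-06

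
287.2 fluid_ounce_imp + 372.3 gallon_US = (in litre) 1417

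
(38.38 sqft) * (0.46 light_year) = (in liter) 1.552e+19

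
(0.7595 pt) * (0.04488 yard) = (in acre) 2.717e-09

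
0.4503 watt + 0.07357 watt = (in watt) 0.5239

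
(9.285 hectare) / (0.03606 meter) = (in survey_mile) 1600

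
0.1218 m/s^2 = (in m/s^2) 0.1218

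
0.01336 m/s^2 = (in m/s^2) 0.01336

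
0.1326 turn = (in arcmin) 2864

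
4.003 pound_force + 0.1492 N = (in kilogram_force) 1.831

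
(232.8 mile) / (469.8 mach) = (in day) 2.711e-05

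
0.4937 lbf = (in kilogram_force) 0.2239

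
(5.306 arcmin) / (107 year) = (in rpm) 4.368e-12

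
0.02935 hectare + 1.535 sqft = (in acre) 0.07256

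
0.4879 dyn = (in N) 4.879e-06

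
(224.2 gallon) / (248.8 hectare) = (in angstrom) 3411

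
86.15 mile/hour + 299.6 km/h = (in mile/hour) 272.3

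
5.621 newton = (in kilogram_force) 0.5732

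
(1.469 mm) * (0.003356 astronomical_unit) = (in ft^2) 7.939e+06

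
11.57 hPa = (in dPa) 1.157e+04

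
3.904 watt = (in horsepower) 0.005235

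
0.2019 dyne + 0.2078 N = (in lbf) 0.04672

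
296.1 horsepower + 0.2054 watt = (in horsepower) 296.1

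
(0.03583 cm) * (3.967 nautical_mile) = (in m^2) 2.632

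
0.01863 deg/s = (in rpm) 0.003105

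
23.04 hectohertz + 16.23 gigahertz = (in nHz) 1.623e+19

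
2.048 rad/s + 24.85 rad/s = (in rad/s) 26.9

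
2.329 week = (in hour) 391.3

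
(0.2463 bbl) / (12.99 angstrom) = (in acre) 7449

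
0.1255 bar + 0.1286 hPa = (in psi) 1.822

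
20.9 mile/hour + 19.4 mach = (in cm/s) 6.615e+05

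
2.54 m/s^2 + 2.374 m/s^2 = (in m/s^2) 4.914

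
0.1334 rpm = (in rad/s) 0.01397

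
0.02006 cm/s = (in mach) 5.891e-07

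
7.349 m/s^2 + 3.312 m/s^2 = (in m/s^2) 10.66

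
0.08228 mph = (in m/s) 0.03678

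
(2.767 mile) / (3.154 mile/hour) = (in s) 3158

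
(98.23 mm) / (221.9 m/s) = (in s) 0.0004427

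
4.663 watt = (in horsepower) 0.006253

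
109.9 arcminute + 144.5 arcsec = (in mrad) 32.67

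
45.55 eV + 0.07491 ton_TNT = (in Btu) 2.971e+05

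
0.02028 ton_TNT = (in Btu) 8.042e+04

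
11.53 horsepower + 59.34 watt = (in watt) 8657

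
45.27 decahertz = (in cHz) 4.527e+04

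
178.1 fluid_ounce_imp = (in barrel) 0.03183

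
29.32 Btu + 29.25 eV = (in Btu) 29.32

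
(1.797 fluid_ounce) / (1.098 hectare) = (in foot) 1.588e-08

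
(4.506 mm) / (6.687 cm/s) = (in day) 7.799e-07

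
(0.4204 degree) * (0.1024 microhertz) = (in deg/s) 4.305e-08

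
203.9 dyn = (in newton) 0.002039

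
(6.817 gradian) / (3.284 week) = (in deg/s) 3.089e-06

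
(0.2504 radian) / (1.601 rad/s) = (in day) 1.81e-06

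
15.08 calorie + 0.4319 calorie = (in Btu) 0.06152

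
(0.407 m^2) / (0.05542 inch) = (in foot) 948.6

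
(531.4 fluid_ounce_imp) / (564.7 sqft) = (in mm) 0.2878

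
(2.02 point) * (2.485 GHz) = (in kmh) 6.375e+06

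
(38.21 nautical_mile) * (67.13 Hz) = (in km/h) 1.71e+07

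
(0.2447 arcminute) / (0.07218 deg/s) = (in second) 0.0565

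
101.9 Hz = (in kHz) 0.1019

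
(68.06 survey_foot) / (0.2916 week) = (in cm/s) 0.01176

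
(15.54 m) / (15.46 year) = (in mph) 7.13e-08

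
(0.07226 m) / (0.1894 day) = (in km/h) 1.59e-05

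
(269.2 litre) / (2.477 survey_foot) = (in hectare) 3.566e-05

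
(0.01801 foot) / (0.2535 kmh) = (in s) 0.07796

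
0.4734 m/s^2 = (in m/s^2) 0.4734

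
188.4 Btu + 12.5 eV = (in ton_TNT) 4.751e-05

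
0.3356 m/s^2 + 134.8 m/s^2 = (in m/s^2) 135.1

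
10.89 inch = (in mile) 0.0001719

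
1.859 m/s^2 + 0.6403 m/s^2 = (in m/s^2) 2.499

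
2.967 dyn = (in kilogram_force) 3.025e-06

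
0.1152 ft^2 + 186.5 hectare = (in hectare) 186.5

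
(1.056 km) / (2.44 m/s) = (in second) 432.8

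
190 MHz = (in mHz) 1.9e+11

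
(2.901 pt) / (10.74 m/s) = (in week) 1.576e-10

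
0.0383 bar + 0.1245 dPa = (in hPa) 38.3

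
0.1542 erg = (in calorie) 3.685e-09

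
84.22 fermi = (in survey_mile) 5.233e-17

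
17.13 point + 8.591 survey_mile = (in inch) 5.443e+05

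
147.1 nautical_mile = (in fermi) 2.724e+20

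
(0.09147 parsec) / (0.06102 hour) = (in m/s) 1.285e+13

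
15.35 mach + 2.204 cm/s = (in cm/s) 5.227e+05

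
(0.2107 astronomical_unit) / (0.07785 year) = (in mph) 2.872e+04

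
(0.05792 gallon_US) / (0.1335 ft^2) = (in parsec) 5.729e-19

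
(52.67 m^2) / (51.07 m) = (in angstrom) 1.031e+10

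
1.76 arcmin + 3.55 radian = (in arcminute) 1.221e+04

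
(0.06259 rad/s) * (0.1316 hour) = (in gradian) 1888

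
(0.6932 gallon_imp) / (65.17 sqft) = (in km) 5.205e-07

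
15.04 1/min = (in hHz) 0.002507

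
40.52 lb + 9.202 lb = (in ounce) 795.6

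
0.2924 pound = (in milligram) 1.326e+05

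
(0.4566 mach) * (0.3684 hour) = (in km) 206.2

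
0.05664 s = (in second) 0.05664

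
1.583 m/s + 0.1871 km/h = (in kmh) 5.886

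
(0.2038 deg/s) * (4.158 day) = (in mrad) 1.278e+06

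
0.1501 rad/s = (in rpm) 1.433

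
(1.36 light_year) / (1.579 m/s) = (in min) 1.358e+14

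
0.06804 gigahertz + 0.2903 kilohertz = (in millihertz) 6.804e+10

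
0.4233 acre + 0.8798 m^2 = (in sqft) 1.845e+04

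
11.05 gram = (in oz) 0.3898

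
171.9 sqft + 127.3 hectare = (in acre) 314.6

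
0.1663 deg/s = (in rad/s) 0.002902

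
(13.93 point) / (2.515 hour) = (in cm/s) 5.428e-05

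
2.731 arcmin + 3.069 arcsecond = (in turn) 0.0001288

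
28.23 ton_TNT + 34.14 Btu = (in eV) 7.372e+29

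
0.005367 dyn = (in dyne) 0.005367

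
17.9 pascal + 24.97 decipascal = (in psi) 0.002958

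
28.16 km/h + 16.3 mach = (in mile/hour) 1.243e+04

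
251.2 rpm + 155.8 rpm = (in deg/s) 2442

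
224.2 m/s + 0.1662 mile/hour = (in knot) 436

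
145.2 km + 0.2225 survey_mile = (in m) 1.456e+05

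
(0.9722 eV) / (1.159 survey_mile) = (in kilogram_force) 8.516e-24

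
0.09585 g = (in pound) 0.0002113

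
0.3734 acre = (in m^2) 1511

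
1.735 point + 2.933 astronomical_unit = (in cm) 4.388e+13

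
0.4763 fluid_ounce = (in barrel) 8.86e-05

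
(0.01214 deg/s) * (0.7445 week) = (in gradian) 6074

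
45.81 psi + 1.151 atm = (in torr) 3244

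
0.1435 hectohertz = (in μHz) 1.435e+07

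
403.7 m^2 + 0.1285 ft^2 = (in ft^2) 4346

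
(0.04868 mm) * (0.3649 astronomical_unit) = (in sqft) 2.86e+07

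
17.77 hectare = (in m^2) 1.777e+05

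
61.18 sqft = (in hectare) 0.0005684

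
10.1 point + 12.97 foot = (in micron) 3.957e+06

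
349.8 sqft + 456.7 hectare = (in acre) 1129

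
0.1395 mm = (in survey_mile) 8.668e-08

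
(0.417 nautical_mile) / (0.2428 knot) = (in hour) 1.717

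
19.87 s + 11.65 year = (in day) 4252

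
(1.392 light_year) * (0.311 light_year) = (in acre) 9.575e+27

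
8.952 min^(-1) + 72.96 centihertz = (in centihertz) 87.88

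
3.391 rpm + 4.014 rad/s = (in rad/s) 4.369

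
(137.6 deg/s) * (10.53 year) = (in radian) 7.975e+08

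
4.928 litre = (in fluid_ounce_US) 166.6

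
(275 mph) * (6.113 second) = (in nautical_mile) 0.4058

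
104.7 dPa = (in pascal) 10.47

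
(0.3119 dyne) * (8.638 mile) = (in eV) 2.706e+17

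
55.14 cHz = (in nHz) 5.514e+08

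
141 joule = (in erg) 1.41e+09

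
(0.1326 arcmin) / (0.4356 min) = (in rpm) 1.409e-05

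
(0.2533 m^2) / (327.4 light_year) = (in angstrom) 8.178e-10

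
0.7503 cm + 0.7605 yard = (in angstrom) 7.029e+09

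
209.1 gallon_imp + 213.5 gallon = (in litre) 1759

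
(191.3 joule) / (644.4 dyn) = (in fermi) 2.969e+19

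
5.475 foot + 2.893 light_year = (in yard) 2.993e+16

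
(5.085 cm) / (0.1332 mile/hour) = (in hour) 0.0002372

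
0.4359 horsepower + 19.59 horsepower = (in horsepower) 20.03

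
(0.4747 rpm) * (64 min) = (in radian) 190.9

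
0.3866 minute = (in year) 7.355e-07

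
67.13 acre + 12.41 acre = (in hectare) 32.19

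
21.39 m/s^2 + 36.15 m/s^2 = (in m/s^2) 57.54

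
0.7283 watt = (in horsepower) 0.0009767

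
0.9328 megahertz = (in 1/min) 5.597e+07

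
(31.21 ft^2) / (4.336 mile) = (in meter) 0.0004155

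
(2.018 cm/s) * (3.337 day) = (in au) 3.889e-08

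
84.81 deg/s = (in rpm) 14.14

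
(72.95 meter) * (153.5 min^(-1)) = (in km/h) 671.9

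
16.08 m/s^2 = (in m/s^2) 16.08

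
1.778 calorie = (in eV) 4.643e+19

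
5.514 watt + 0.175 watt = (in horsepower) 0.007629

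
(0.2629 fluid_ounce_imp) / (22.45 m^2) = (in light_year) 3.517e-23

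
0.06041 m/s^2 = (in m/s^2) 0.06041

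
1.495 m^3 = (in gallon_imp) 328.9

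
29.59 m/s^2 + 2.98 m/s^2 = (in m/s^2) 32.57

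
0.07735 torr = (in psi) 0.001496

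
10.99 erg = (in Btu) 1.042e-09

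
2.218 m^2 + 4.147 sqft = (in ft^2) 28.02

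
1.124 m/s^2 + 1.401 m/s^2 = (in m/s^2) 2.525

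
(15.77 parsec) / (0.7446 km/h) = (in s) 2.353e+18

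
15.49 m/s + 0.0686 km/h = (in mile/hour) 34.69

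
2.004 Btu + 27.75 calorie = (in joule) 2230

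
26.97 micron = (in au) 1.803e-16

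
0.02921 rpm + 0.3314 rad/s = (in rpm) 3.194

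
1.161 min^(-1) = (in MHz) 1.935e-08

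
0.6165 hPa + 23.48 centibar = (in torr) 176.6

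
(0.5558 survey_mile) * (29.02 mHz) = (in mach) 0.07623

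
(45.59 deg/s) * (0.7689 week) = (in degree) 2.12e+07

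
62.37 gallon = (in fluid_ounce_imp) 8309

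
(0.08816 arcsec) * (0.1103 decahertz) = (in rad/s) 4.714e-07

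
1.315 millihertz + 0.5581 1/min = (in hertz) 0.01062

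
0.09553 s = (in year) 3.029e-09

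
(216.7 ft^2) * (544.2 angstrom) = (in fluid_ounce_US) 0.03705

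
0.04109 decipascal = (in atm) 4.055e-08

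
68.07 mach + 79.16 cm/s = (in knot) 4.506e+04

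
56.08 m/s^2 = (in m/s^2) 56.08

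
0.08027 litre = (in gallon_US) 0.02121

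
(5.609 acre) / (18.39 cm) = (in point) 3.499e+08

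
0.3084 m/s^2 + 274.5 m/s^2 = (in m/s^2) 274.8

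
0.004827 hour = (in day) 0.0002011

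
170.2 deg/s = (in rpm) 28.37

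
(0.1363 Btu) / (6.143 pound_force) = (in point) 1.492e+04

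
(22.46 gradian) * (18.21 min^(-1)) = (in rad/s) 0.1071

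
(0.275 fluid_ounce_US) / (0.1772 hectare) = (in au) 3.068e-20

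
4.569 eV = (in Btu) 6.938e-22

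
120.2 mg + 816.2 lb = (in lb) 816.2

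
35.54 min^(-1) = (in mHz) 592.3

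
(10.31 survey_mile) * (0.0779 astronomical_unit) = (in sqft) 2.081e+15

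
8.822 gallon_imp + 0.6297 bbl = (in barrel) 0.882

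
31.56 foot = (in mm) 9619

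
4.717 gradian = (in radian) 0.07409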